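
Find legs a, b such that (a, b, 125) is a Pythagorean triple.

We need a² + b² = 125² = 15625.
Trying: 117² + 44² = 13689 + 1936 = 15625 ✓

(117, 44, 125)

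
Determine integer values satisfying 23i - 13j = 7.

Step 1: Check solvability.
gcd(23, 13) = 1
Since 1 divides 7, solutions exist.

Step 2: Apply extended Euclidean algorithm to find gcd.
We find integers such that 23*x0 + 13*y0 = 1

Step 3: Scale the particular solution.
Multiply by 7/1 = 7:
i = 28, j = 49

Step 4: Verify.
23*(28) - 13*(49) = 7 = 7 ✓

i = 28, j = 49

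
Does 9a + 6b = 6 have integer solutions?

Step 1: Compute gcd(9, 6).
gcd(9, 6) = 3

Step 2: Check divisibility.
Does 3 divide 6? 6 = 3 x 2, so yes.

By the theorem on linear Diophantine equations, 9a + 6b = 6 has integer solutions if and only if gcd(9, 6) divides 6. Since 3 | 6, solutions exist.

Yes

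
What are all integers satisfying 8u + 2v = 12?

Step 1: Compute gcd(8, 2) = 2.
Since 2 divides 12, solutions exist.

Step 2: Find a particular solution using extended Euclidean algorithm.
We get u₀ = 0, v₀ = 6.
Check: 8*0 + 2*6 = 12 = 12 ✓

Step 3: Write the general solution.
u = 0 + (2/2)t = 0 + 1t
v = 6 - (8/2)t = 6 - 4t
for any integer t.

u = 0 + 1t, v = 6 - 4t for integer t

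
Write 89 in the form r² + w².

We need to find integers r, w > 0 such that r² + w² = 89.
Trying r = 5: w² = 89 - 5² = 89 - 25 = 64
w = 8
Check: 5² + 8² = 25 + 64 = 89 ✓

89 = 5² + 8²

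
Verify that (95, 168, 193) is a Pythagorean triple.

Compute a² + b² = 95² + 168² = 9025 + 28224 = 37249
Compute c² = 193² = 37249
Since 37249 = 37249, confirmed.

Yes, it is a Pythagorean triple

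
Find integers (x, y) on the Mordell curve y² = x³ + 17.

Try small integer x values and check whether x³ + 17 is a perfect square.
x = 8: x³ + 17 = 8³ + 17 = 512 + 17 = 529
Is 529 a perfect square? 23² = 529 ✓
So (x, y) = (8, -23) is a solution.

x = 8, y = -23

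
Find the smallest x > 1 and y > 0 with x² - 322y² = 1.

We seek the smallest positive integers (x, y) with x² - 322y² = 1, i.e., x² = 322y² + 1.
Try successive y values:
y = 1: x² = 322·1² + 1 = 323, not a perfect square
y = 2: x² = 322·2² + 1 = 1289, not a perfect square
y = 3: x² = 322·3² + 1 = 2899, not a perfect square
... continuing the search (or via continued fractions) ...
y = 18: x² = 322·18² + 1 = 104329, x = 323 ✓

Verify: 323² - 322·18² = 104329 - 104328 = 1 ✓

x = 323, y = 18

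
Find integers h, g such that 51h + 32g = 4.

Step 1: Check solvability.
gcd(51, 32) = 1
Since 1 divides 4, solutions exist.

Step 2: Apply extended Euclidean algorithm to find gcd.
We find integers such that 51*x0 + 32*y0 = 1

Step 3: Scale the particular solution.
Multiply by 4/1 = 4:
h = -20, g = 32

Step 4: Verify.
51*(-20) + 32*(32) = 4 = 4 ✓

h = -20, g = 32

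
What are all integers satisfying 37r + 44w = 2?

Step 1: Compute gcd(37, 44) = 1.
Since 1 divides 2, solutions exist.

Step 2: Find a particular solution using extended Euclidean algorithm.
We get r₀ = -38, w₀ = 32.
Check: 37*-38 + 44*32 = 2 = 2 ✓

Step 3: Write the general solution.
r = -38 + (44/1)t = -38 + 44t
w = 32 - (37/1)t = 32 - 37t
for any integer t.

r = -38 + 44t, w = 32 - 37t for integer t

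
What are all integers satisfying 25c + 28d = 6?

Step 1: Compute gcd(25, 28) = 1.
Since 1 divides 6, solutions exist.

Step 2: Find a particular solution using extended Euclidean algorithm.
We get c₀ = 54, d₀ = -48.
Check: 25*54 + 28*-48 = 6 = 6 ✓

Step 3: Write the general solution.
c = 54 + (28/1)t = 54 + 28t
d = -48 - (25/1)t = -48 - 25t
for any integer t.

c = 54 + 28t, d = -48 - 25t for integer t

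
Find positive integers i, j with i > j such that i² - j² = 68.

Factor: i² - j² = (i+j)(i-j) = 68.
We need two factors of 68 with the same parity.
Use i+j = 34 and i-j = 2 (product 34·2 = 68).
Adding: 2i = 36, so i = 18.
Subtracting: 2j = 32, so j = 16.
Check: 18² - 16² = 324 - 256 = 68 ✓

i = 18, j = 16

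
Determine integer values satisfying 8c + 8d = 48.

Step 1: Check solvability.
gcd(8, 8) = 8
Since 8 divides 48, solutions exist.

Step 2: Apply extended Euclidean algorithm to find gcd.
We find integers such that 8*x0 + 8*y0 = 8

Step 3: Scale the particular solution.
Multiply by 48/8 = 6:
c = 0, d = 6

Step 4: Verify.
8*(0) + 8*(6) = 48 = 48 ✓

c = 0, d = 6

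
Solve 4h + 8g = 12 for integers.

Step 1: Check solvability.
gcd(4, 8) = 4
Since 4 divides 12, solutions exist.

Step 2: Apply extended Euclidean algorithm to find gcd.
We find integers such that 4*x0 + 8*y0 = 4

Step 3: Scale the particular solution.
Multiply by 12/4 = 3:
h = 3, g = 0

Step 4: Verify.
4*(3) + 8*(0) = 12 = 12 ✓

h = 3, g = 0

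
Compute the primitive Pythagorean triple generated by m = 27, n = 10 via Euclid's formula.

a = m² - n² = 27² - 10² = 729 - 100 = 629
b = 2mn = 2·27·10 = 540
c = m² + n² = 729 + 100 = 829
Verify: 629² + 540² = 395641 + 291600 = 687241 = 829² ✓

(629, 540, 829)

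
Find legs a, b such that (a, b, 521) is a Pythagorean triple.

We need a² + b² = 521² = 271441.
Trying: 279² + 440² = 77841 + 193600 = 271441 ✓

(279, 440, 521)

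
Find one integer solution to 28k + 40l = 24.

Step 1: Check solvability.
gcd(28, 40) = 4
Since 4 divides 24, solutions exist.

Step 2: Apply extended Euclidean algorithm to find gcd.
We find integers such that 28*x0 + 40*y0 = 4

Step 3: Scale the particular solution.
Multiply by 24/4 = 6:
k = 18, l = -12

Step 4: Verify.
28*(18) + 40*(-12) = 24 = 24 ✓

k = 18, l = -12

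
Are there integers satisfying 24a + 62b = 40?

Step 1: Compute gcd(24, 62).
gcd(24, 62) = 2

Step 2: Check divisibility.
Does 2 divide 40? 40 = 2 x 20, so yes.

By the theorem on linear Diophantine equations, 24a + 62b = 40 has integer solutions if and only if gcd(24, 62) divides 40. Since 2 | 40, solutions exist.

Yes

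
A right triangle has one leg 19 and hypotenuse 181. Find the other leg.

b² = c² - a² = 32761 - 361 = 32400
b = 180

180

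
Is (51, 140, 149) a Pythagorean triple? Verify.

Compute a² + b² = 51² + 140² = 2601 + 19600 = 22201
Compute c² = 149² = 22201
Since 22201 = 22201, confirmed.

Yes, it is a Pythagorean triple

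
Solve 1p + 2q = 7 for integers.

Step 1: Check solvability.
gcd(1, 2) = 1
Since 1 divides 7, solutions exist.

Step 2: Apply extended Euclidean algorithm to find gcd.
We find integers such that 1*x0 + 2*y0 = 1

Step 3: Scale the particular solution.
Multiply by 7/1 = 7:
p = 7, q = 0

Step 4: Verify.
1*(7) + 2*(0) = 7 = 7 ✓

p = 7, q = 0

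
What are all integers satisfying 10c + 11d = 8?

Step 1: Compute gcd(10, 11) = 1.
Since 1 divides 8, solutions exist.

Step 2: Find a particular solution using extended Euclidean algorithm.
We get c₀ = -8, d₀ = 8.
Check: 10*-8 + 11*8 = 8 = 8 ✓

Step 3: Write the general solution.
c = -8 + (11/1)t = -8 + 11t
d = 8 - (10/1)t = 8 - 10t
for any integer t.

c = -8 + 11t, d = 8 - 10t for integer t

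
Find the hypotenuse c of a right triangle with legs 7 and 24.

c² = a² + b² = 7² + 24² = 49 + 576 = 625
c = 25

25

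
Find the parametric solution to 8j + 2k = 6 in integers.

Step 1: Compute gcd(8, 2) = 2.
Since 2 divides 6, solutions exist.

Step 2: Find a particular solution using extended Euclidean algorithm.
We get j₀ = 0, k₀ = 3.
Check: 8*0 + 2*3 = 6 = 6 ✓

Step 3: Write the general solution.
j = 0 + (2/2)t = 0 + 1t
k = 3 - (8/2)t = 3 - 4t
for any integer t.

j = 0 + 1t, k = 3 - 4t for integer t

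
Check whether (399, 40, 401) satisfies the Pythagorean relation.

Compute a² + b²:
399² + 40² = 159201 + 1600 = 160801
Compute c²:
401² = 160801
Since 160801 = 160801, it is a Pythagorean triple.

Yes, it is a Pythagorean triple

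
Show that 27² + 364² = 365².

Compute a² + b² = 27² + 364² = 729 + 132496 = 133225
Compute c² = 365² = 133225
Since 133225 = 133225, confirmed.

Yes, it is a Pythagorean triple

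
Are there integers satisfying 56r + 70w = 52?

Step 1: Compute gcd(56, 70).
gcd(56, 70) = 14

Step 2: Check divisibility.
Does 14 divide 52? 52 = 14 x 3 + 10, so no.

By the theorem on linear Diophantine equations, 56r + 70w = 52 has integer solutions if and only if gcd(56, 70) divides 52. Since 14 does not divide 52, no solutions exist.

No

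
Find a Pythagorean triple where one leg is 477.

We need the other leg and hypotenuse such that 477² + x² = c².
Take x = 4200, c = 4227: 477² + 4200² = 227529 + 17640000 = 17867529 = 4227² ✓
Triple: (477, 4200, 4227)

(477, 4200, 4227)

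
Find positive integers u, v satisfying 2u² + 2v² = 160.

Try small values of u and check whether (160 - 2u²)/2 is a perfect square.
u = 4: 2·4² = 32, so 2v² = 160 - 32 = 128, giving v² = 64, v = 8.
Check: 2·4² + 2·8² = 32 + 128 = 160 ✓

u = 4, v = 8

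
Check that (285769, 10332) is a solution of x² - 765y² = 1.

Compute x² = 285769² = 81663921361
Compute 765y² = 765·10332² = 765·106750224 = 81663921360
x² - 765y² = 81663921361 - 81663921360 = 1
Since this equals 1, (285769, 10332) is a solution.

Yes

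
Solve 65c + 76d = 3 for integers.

Step 1: Check solvability.
gcd(65, 76) = 1
Since 1 divides 3, solutions exist.

Step 2: Apply extended Euclidean algorithm to find gcd.
We find integers such that 65*x0 + 76*y0 = 1

Step 3: Scale the particular solution.
Multiply by 3/1 = 3:
c = -21, d = 18

Step 4: Verify.
65*(-21) + 76*(18) = 3 = 3 ✓

c = -21, d = 18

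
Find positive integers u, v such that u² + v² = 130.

Search for u with 130 - u² a perfect square.
u = 3: 130 - 3² = 130 - 9 = 121 = 11² ✓
So u = 3, v = 11.

u = 3, v = 11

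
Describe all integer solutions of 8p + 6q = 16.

Step 1: Compute gcd(8, 6) = 2.
Since 2 divides 16, solutions exist.

Step 2: Find a particular solution using extended Euclidean algorithm.
We get p₀ = 8, q₀ = -8.
Check: 8*8 + 6*-8 = 16 = 16 ✓

Step 3: Write the general solution.
p = 8 + (6/2)t = 8 + 3t
q = -8 - (8/2)t = -8 - 4t
for any integer t.

p = 8 + 3t, q = -8 - 4t for integer t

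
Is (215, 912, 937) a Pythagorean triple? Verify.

Compute a² + b² = 215² + 912² = 46225 + 831744 = 877969
Compute c² = 937² = 877969
Since 877969 = 877969, confirmed.

Yes, it is a Pythagorean triple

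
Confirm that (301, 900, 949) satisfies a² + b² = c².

Compute a² + b² = 301² + 900² = 90601 + 810000 = 900601
Compute c² = 949² = 900601
Since 900601 = 900601, confirmed.

Yes, it is a Pythagorean triple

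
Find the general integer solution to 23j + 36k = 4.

Step 1: Compute gcd(23, 36) = 1.
Since 1 divides 4, solutions exist.

Step 2: Find a particular solution using extended Euclidean algorithm.
We get j₀ = 44, k₀ = -28.
Check: 23*44 + 36*-28 = 4 = 4 ✓

Step 3: Write the general solution.
j = 44 + (36/1)t = 44 + 36t
k = -28 - (23/1)t = -28 - 23t
for any integer t.

j = 44 + 36t, k = -28 - 23t for integer t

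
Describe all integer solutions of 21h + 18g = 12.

Step 1: Compute gcd(21, 18) = 3.
Since 3 divides 12, solutions exist.

Step 2: Find a particular solution using extended Euclidean algorithm.
We get h₀ = 4, g₀ = -4.
Check: 21*4 + 18*-4 = 12 = 12 ✓

Step 3: Write the general solution.
h = 4 + (18/3)t = 4 + 6t
g = -4 - (21/3)t = -4 - 7t
for any integer t.

h = 4 + 6t, g = -4 - 7t for integer t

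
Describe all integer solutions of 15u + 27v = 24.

Step 1: Compute gcd(15, 27) = 3.
Since 3 divides 24, solutions exist.

Step 2: Find a particular solution using extended Euclidean algorithm.
We get u₀ = 16, v₀ = -8.
Check: 15*16 + 27*-8 = 24 = 24 ✓

Step 3: Write the general solution.
u = 16 + (27/3)t = 16 + 9t
v = -8 - (15/3)t = -8 - 5t
for any integer t.

u = 16 + 9t, v = -8 - 5t for integer t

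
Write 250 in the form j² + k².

We need to find integers j, k > 0 such that j² + k² = 250.
Trying j = 5: k² = 250 - 5² = 250 - 25 = 225
k = 15
Check: 5² + 15² = 25 + 225 = 250 ✓

250 = 5² + 15²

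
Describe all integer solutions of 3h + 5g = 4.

Step 1: Compute gcd(3, 5) = 1.
Since 1 divides 4, solutions exist.

Step 2: Find a particular solution using extended Euclidean algorithm.
We get h₀ = 8, g₀ = -4.
Check: 3*8 + 5*-4 = 4 = 4 ✓

Step 3: Write the general solution.
h = 8 + (5/1)t = 8 + 5t
g = -4 - (3/1)t = -4 - 3t
for any integer t.

h = 8 + 5t, g = -4 - 3t for integer t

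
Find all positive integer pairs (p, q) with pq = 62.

The positive divisors of 62 are: 1, 2, 31, 62.
Each divisor d gives the pair (d, 62/d):
(1, 62), (2, 31), (31, 2), (62, 1)

(1, 62), (2, 31), (31, 2), (62, 1)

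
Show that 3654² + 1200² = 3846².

Compute a² + b² = 3654² + 1200² = 13351716 + 1440000 = 14791716
Compute c² = 3846² = 14791716
Since 14791716 = 14791716, confirmed.

Yes, it is a Pythagorean triple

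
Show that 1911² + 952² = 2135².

Compute a² + b² = 1911² + 952² = 3651921 + 906304 = 4558225
Compute c² = 2135² = 4558225
Since 4558225 = 4558225, confirmed.

Yes, it is a Pythagorean triple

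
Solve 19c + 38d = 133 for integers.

Step 1: Check solvability.
gcd(19, 38) = 19
Since 19 divides 133, solutions exist.

Step 2: Apply extended Euclidean algorithm to find gcd.
We find integers such that 19*x0 + 38*y0 = 19

Step 3: Scale the particular solution.
Multiply by 133/19 = 7:
c = 7, d = 0

Step 4: Verify.
19*(7) + 38*(0) = 133 = 133 ✓

c = 7, d = 0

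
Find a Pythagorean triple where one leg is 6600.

We need the other leg and hypotenuse such that 6600² + x² = c².
Take x = 846, c = 6654: 6600² + 846² = 43560000 + 715716 = 44275716 = 6654² ✓
Triple: (846, 6600, 6654)

(846, 6600, 6654)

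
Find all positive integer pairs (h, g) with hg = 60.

The positive divisors of 60 are: 1, 2, 3, 4, 5, 6, 10, 12, 15, 20, 30, 60.
Each divisor d gives the pair (d, 60/d):
(1, 60), (2, 30), (3, 20), (4, 15), (5, 12), (6, 10), (10, 6), (12, 5), (15, 4), (20, 3), (30, 2), (60, 1)

(1, 60), (2, 30), (3, 20), (4, 15), (5, 12), (6, 10), (10, 6), (12, 5), (15, 4), (20, 3), (30, 2), (60, 1)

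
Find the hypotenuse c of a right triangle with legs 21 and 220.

c² = a² + b² = 21² + 220² = 441 + 48400 = 48841
c = sqrt(48841) = 221

221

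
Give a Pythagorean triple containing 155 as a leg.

We need the other leg and hypotenuse such that 155² + x² = c².
Take x = 468, c = 493: 155² + 468² = 24025 + 219024 = 243049 = 493² ✓
Triple: (155, 468, 493)

(155, 468, 493)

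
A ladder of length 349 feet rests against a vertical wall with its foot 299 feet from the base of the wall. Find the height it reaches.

The ladder, wall, and ground form a right triangle with hypotenuse 349 and one leg 299.
By the Pythagorean theorem: h² = 349² - 299² = 121801 - 89401 = 32400
h = √32400 = 180 feet

180 feet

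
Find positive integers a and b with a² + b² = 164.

We need to find integers a, b > 0 such that a² + b² = 164.
Trying a = 8: b² = 164 - 8² = 164 - 64 = 100
b = 10
Check: 8² + 10² = 64 + 100 = 164 ✓

164 = 8² + 10²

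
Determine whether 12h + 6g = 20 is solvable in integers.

Step 1: Compute gcd(12, 6).
gcd(12, 6) = 6

Step 2: Check divisibility.
Does 6 divide 20? 20 = 6 x 3 + 2, so no.

By the theorem on linear Diophantine equations, 12h + 6g = 20 has integer solutions if and only if gcd(12, 6) divides 20. Since 6 does not divide 20, no solutions exist.

No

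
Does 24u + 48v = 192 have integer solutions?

Step 1: Compute gcd(24, 48).
gcd(24, 48) = 24

Step 2: Check divisibility.
Does 24 divide 192? 192 = 24 x 8, so yes.

By the theorem on linear Diophantine equations, 24u + 48v = 192 has integer solutions if and only if gcd(24, 48) divides 192. Since 24 | 192, solutions exist.

Yes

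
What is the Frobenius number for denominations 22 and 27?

For two coprime denominations a and b, the Frobenius number (largest value not representable as a non-negative combination) is ab - a - b.
Here gcd(22, 27) = 1, so they are coprime.
F(22, 27) = 22·27 - 22 - 27 = 594 - 49 = 545

545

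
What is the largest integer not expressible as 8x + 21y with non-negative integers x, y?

For two coprime denominations a and b, the Frobenius number (largest value not representable as a non-negative combination) is ab - a - b.
Here gcd(8, 21) = 1, so they are coprime.
F(8, 21) = 8·21 - 8 - 21 = 168 - 29 = 139

139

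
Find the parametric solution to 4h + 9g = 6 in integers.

Step 1: Compute gcd(4, 9) = 1.
Since 1 divides 6, solutions exist.

Step 2: Find a particular solution using extended Euclidean algorithm.
We get h₀ = -12, g₀ = 6.
Check: 4*-12 + 9*6 = 6 = 6 ✓

Step 3: Write the general solution.
h = -12 + (9/1)t = -12 + 9t
g = 6 - (4/1)t = 6 - 4t
for any integer t.

h = -12 + 9t, g = 6 - 4t for integer t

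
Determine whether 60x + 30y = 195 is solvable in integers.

Step 1: Compute gcd(60, 30).
gcd(60, 30) = 30

Step 2: Check divisibility.
Does 30 divide 195? 195 = 30 x 6 + 15, so no.

By the theorem on linear Diophantine equations, 60x + 30y = 195 has integer solutions if and only if gcd(60, 30) divides 195. Since 30 does not divide 195, no solutions exist.

No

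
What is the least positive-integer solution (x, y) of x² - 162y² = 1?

We seek the smallest positive integers (x, y) with x² - 162y² = 1, i.e., x² = 162y² + 1.
Try successive y values:
y = 1: x² = 162·1² + 1 = 163, not a perfect square
y = 2: x² = 162·2² + 1 = 649, not a perfect square
y = 3: x² = 162·3² + 1 = 1459, not a perfect square
... continuing the search (or via continued fractions) ...
y = 1540: x² = 162·1540² + 1 = 384199201, x = 19601 ✓

Verify: 19601² - 162·1540² = 384199201 - 384199200 = 1 ✓

x = 19601, y = 1540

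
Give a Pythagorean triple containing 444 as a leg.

We need the other leg and hypotenuse such that 444² + x² = c².
Take x = 2720, c = 2756: 444² + 2720² = 197136 + 7398400 = 7595536 = 2756² ✓
Triple: (444, 2720, 2756)

(444, 2720, 2756)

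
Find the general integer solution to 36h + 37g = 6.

Step 1: Compute gcd(36, 37) = 1.
Since 1 divides 6, solutions exist.

Step 2: Find a particular solution using extended Euclidean algorithm.
We get h₀ = -6, g₀ = 6.
Check: 36*-6 + 37*6 = 6 = 6 ✓

Step 3: Write the general solution.
h = -6 + (37/1)t = -6 + 37t
g = 6 - (36/1)t = 6 - 36t
for any integer t.

h = -6 + 37t, g = 6 - 36t for integer t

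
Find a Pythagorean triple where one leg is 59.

We need the other leg and hypotenuse such that 59² + x² = c².
Take x = 1740, c = 1741: 59² + 1740² = 3481 + 3027600 = 3031081 = 1741² ✓
Triple: (59, 1740, 1741)

(59, 1740, 1741)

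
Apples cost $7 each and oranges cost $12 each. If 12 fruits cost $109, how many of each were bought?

Let a = apples, o = oranges.
a + o = 12
7a + 12o = 109
Substitute o = 12 - a:
7a + 12(12 - a) = 109
(7 - 12)a = 109 - 144
-5a = -35
a = 7, o = 12 - 7 = 5

Apples: 7, Oranges: 5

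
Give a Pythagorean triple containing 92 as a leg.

We need the other leg and hypotenuse such that 92² + x² = c².
Take x = 525, c = 533: 92² + 525² = 8464 + 275625 = 284089 = 533² ✓
Triple: (525, 92, 533)

(525, 92, 533)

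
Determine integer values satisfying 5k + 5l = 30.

Step 1: Check solvability.
gcd(5, 5) = 5
Since 5 divides 30, solutions exist.

Step 2: Apply extended Euclidean algorithm to find gcd.
We find integers such that 5*x0 + 5*y0 = 5

Step 3: Scale the particular solution.
Multiply by 30/5 = 6:
k = 0, l = 6

Step 4: Verify.
5*(0) + 5*(6) = 30 = 30 ✓

k = 0, l = 6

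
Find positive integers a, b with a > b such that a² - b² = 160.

Factor: a² - b² = (a+b)(a-b) = 160.
We need two factors of 160 with the same parity.
Use a+b = 80 and a-b = 2 (product 80·2 = 160).
Adding: 2a = 82, so a = 41.
Subtracting: 2b = 78, so b = 39.
Check: 41² - 39² = 1681 - 1521 = 160 ✓

a = 41, b = 39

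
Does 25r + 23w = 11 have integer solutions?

Step 1: Compute gcd(25, 23).
gcd(25, 23) = 1

Step 2: Check divisibility.
Does 1 divide 11? 11 = 1 x 11, so yes.

By the theorem on linear Diophantine equations, 25r + 23w = 11 has integer solutions if and only if gcd(25, 23) divides 11. Since 1 | 11, solutions exist.

Yes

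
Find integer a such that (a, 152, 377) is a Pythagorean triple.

a² = c² - b² = 377² - 152² = 142129 - 23104 = 119025
a = sqrt(119025) = 345

345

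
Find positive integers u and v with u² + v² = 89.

We need to find integers u, v > 0 such that u² + v² = 89.
Trying u = 5: v² = 89 - 5² = 89 - 25 = 64
v = 8
Check: 5² + 8² = 25 + 64 = 89 ✓

89 = 5² + 8²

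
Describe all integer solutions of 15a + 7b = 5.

Step 1: Compute gcd(15, 7) = 1.
Since 1 divides 5, solutions exist.

Step 2: Find a particular solution using extended Euclidean algorithm.
We get a₀ = 5, b₀ = -10.
Check: 15*5 + 7*-10 = 5 = 5 ✓

Step 3: Write the general solution.
a = 5 + (7/1)t = 5 + 7t
b = -10 - (15/1)t = -10 - 15t
for any integer t.

a = 5 + 7t, b = -10 - 15t for integer t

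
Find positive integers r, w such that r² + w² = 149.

Search for r with 149 - r² a perfect square.
r = 7: 149 - 7² = 149 - 49 = 100 = 10² ✓
So r = 7, w = 10.

r = 7, w = 10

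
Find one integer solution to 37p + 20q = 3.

Step 1: Check solvability.
gcd(37, 20) = 1
Since 1 divides 3, solutions exist.

Step 2: Apply extended Euclidean algorithm to find gcd.
We find integers such that 37*x0 + 20*y0 = 1

Step 3: Scale the particular solution.
Multiply by 3/1 = 3:
p = -21, q = 39

Step 4: Verify.
37*(-21) + 20*(39) = 3 = 3 ✓

p = -21, q = 39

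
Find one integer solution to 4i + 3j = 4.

Step 1: Check solvability.
gcd(4, 3) = 1
Since 1 divides 4, solutions exist.

Step 2: Apply extended Euclidean algorithm to find gcd.
We find integers such that 4*x0 + 3*y0 = 1

Step 3: Scale the particular solution.
Multiply by 4/1 = 4:
i = 4, j = -4

Step 4: Verify.
4*(4) + 3*(-4) = 4 = 4 ✓

i = 4, j = -4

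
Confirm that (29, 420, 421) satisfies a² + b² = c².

Compute a² + b² = 29² + 420² = 841 + 176400 = 177241
Compute c² = 421² = 177241
Since 177241 = 177241, confirmed.

Yes, it is a Pythagorean triple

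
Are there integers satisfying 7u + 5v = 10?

Step 1: Compute gcd(7, 5).
gcd(7, 5) = 1

Step 2: Check divisibility.
Does 1 divide 10? 10 = 1 x 10, so yes.

By the theorem on linear Diophantine equations, 7u + 5v = 10 has integer solutions if and only if gcd(7, 5) divides 10. Since 1 | 10, solutions exist.

Yes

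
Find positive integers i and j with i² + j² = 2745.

We need to find integers i, j > 0 such that i² + j² = 2745.
Trying i = 12: j² = 2745 - 12² = 2745 - 144 = 2601
j = 51
Check: 12² + 51² = 144 + 2601 = 2745 ✓

2745 = 12² + 51²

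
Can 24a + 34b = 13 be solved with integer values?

Step 1: Compute gcd(24, 34).
gcd(24, 34) = 2

Step 2: Check divisibility.
Does 2 divide 13? 13 = 2 x 6 + 1, so no.

By the theorem on linear Diophantine equations, 24a + 34b = 13 has integer solutions if and only if gcd(24, 34) divides 13. Since 2 does not divide 13, no solutions exist.

No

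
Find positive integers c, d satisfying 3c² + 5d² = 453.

Try small values of c and check whether (453 - 3c²)/5 is a perfect square.
c = 4: 3·4² = 48, so 5d² = 453 - 48 = 405, giving d² = 81, d = 9.
Check: 3·4² + 5·9² = 48 + 405 = 453 ✓

c = 4, d = 9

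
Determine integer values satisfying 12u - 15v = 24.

Step 1: Check solvability.
gcd(12, 15) = 3
Since 3 divides 24, solutions exist.

Step 2: Apply extended Euclidean algorithm to find gcd.
We find integers such that 12*x0 + 15*y0 = 3

Step 3: Scale the particular solution.
Multiply by 24/3 = 8:
u = -8, v = -8

Step 4: Verify.
12*(-8) - 15*(-8) = 24 = 24 ✓

u = -8, v = -8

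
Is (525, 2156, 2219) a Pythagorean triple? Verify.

Compute a² + b² = 525² + 2156² = 275625 + 4648336 = 4923961
Compute c² = 2219² = 4923961
Since 4923961 = 4923961, confirmed.

Yes, it is a Pythagorean triple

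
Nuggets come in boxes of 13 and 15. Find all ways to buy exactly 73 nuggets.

We need non-negative integers (x, y) with 13x + 15y = 73.
For each x in 0..5, check if 73 - 13x is a non-negative multiple of 15.
x = 1: 15y = 60, y = 4 ✓

(1 boxes of 13, 4 boxes of 15)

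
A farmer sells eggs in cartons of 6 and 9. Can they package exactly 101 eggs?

We need non-negative a, b with 6a + 9b = 101.
gcd(6, 9) = 3, and 3 does not divide 101.
No integer solutions exist.

No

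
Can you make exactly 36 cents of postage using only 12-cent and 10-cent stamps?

We need non-negative x, y with 12x + 10y = 36.
gcd(12, 10) = 2 divides 36, so integer solutions exist.
Search for a non-negative one: x = 3 gives 10y = 36 - 36 = 0, so y = 0.
Check: 12·3 + 10·0 = 36 ✓

Yes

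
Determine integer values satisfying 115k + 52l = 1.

Step 1: Check solvability.
gcd(115, 52) = 1
Since 1 divides 1, solutions exist.

Step 2: Apply extended Euclidean algorithm to find gcd.
We find integers such that 115*x0 + 52*y0 = 1

Step 3: Scale the particular solution.
Multiply by 1/1 = 1:
k = 19, l = -42

Step 4: Verify.
115*(19) + 52*(-42) = 1 = 1 ✓

k = 19, l = -42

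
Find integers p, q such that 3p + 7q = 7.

Step 1: Check solvability.
gcd(3, 7) = 1
Since 1 divides 7, solutions exist.

Step 2: Apply extended Euclidean algorithm to find gcd.
We find integers such that 3*x0 + 7*y0 = 1

Step 3: Scale the particular solution.
Multiply by 7/1 = 7:
p = -14, q = 7

Step 4: Verify.
3*(-14) + 7*(7) = 7 = 7 ✓

p = -14, q = 7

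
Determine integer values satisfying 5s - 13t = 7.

Step 1: Check solvability.
gcd(5, 13) = 1
Since 1 divides 7, solutions exist.

Step 2: Apply extended Euclidean algorithm to find gcd.
We find integers such that 5*x0 + 13*y0 = 1

Step 3: Scale the particular solution.
Multiply by 7/1 = 7:
s = -35, t = -14

Step 4: Verify.
5*(-35) - 13*(-14) = 7 = 7 ✓

s = -35, t = -14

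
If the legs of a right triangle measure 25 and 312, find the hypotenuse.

c² = a² + b² = 25² + 312² = 625 + 97344 = 97969
c = 313

313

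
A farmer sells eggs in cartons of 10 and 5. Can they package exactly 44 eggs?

We need non-negative a, b with 10a + 5b = 44.
gcd(10, 5) = 5, and 5 does not divide 44.
No integer solutions exist.

No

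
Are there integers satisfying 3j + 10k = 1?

Step 1: Compute gcd(3, 10).
gcd(3, 10) = 1

Step 2: Check divisibility.
Does 1 divide 1? 1 = 1 x 1, so yes.

By the theorem on linear Diophantine equations, 3j + 10k = 1 has integer solutions if and only if gcd(3, 10) divides 1. Since 1 | 1, solutions exist.

Yes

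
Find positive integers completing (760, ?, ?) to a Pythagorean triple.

We need the other leg and hypotenuse such that 760² + x² = c².
Take x = 39, c = 761: 760² + 39² = 577600 + 1521 = 579121 = 761² ✓
Triple: (39, 760, 761)

(39, 760, 761)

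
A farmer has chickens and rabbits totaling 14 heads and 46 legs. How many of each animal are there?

Let c = chickens, r = rabbits.
Heads: c + r = 14
Legs: 2c + 4r = 46
From the first equation, c = 14 - r. Substitute:
2(14 - r) + 4r = 46
28 + 2r = 46
r = (46 - 28)/2 = 9
c = 14 - 9 = 5

Chickens: 5, Rabbits: 9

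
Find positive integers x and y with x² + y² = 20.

We need to find integers x, y > 0 such that x² + y² = 20.
Trying x = 2: y² = 20 - 2² = 20 - 4 = 16
y = 4
Check: 2² + 4² = 4 + 16 = 20 ✓

20 = 2² + 4²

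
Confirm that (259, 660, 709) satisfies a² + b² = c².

Compute a² + b² = 259² + 660² = 67081 + 435600 = 502681
Compute c² = 709² = 502681
Since 502681 = 502681, confirmed.

Yes, it is a Pythagorean triple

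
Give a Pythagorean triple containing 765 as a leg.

We need the other leg and hypotenuse such that 765² + x² = c².
Take x = 868, c = 1157: 765² + 868² = 585225 + 753424 = 1338649 = 1157² ✓
Triple: (765, 868, 1157)

(765, 868, 1157)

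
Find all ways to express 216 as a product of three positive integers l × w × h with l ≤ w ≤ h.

Iterate l from 1 to ⌊216^(1/3)⌋. For each l dividing 216, iterate w ≥ l with w dividing 216/l, and set h = 216/(l·w).
Triples found (19): (1×1×216), (1×2×108), (1×3×72), (1×4×54), (1×6×36), (1×8×27), (1×9×24), (1×12×18), (2×2×54), (2×3×36), (2×4×27), (2×6×18), (2×9×12), (3×3×24), (3×4×18), (3×6×12), (3×8×9), (4×6×9), (6×6×6)

(1×1×216), (1×2×108), (1×3×72), (1×4×54), (1×6×36), (1×8×27), (1×9×24), (1×12×18), (2×2×54), (2×3×36), (2×4×27), (2×6×18), (2×9×12), (3×3×24), (3×4×18), (3×6×12), (3×8×9), (4×6×9), (6×6×6)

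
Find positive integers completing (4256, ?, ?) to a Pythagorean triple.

We need the other leg and hypotenuse such that 4256² + x² = c².
Take x = 1320, c = 4456: 4256² + 1320² = 18113536 + 1742400 = 19855936 = 4456² ✓
Triple: (1320, 4256, 4456)

(1320, 4256, 4456)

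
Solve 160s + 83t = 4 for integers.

Step 1: Check solvability.
gcd(160, 83) = 1
Since 1 divides 4, solutions exist.

Step 2: Apply extended Euclidean algorithm to find gcd.
We find integers such that 160*x0 + 83*y0 = 1

Step 3: Scale the particular solution.
Multiply by 4/1 = 4:
s = -56, t = 108

Step 4: Verify.
160*(-56) + 83*(108) = 4 = 4 ✓

s = -56, t = 108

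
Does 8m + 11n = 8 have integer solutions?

Step 1: Compute gcd(8, 11).
gcd(8, 11) = 1

Step 2: Check divisibility.
Does 1 divide 8? 8 = 1 x 8, so yes.

By the theorem on linear Diophantine equations, 8m + 11n = 8 has integer solutions if and only if gcd(8, 11) divides 8. Since 1 | 8, solutions exist.

Yes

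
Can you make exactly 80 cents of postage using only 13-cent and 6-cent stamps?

We need non-negative x, y with 13x + 6y = 80.
gcd(13, 6) = 1 divides 80, so integer solutions exist.
Search for a non-negative one: x = 2 gives 6y = 80 - 26 = 54, so y = 9.
Check: 13·2 + 6·9 = 80 ✓

Yes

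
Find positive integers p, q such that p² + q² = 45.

Search for p with 45 - p² a perfect square.
p = 3: 45 - 3² = 45 - 9 = 36 = 6² ✓
So p = 3, q = 6.

p = 3, q = 6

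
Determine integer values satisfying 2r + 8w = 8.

Step 1: Check solvability.
gcd(2, 8) = 2
Since 2 divides 8, solutions exist.

Step 2: Apply extended Euclidean algorithm to find gcd.
We find integers such that 2*x0 + 8*y0 = 2

Step 3: Scale the particular solution.
Multiply by 8/2 = 4:
r = 4, w = 0

Step 4: Verify.
2*(4) + 8*(0) = 8 = 8 ✓

r = 4, w = 0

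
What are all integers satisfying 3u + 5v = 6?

Step 1: Compute gcd(3, 5) = 1.
Since 1 divides 6, solutions exist.

Step 2: Find a particular solution using extended Euclidean algorithm.
We get u₀ = 12, v₀ = -6.
Check: 3*12 + 5*-6 = 6 = 6 ✓

Step 3: Write the general solution.
u = 12 + (5/1)t = 12 + 5t
v = -6 - (3/1)t = -6 - 3t
for any integer t.

u = 12 + 5t, v = -6 - 3t for integer t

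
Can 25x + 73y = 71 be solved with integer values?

Step 1: Compute gcd(25, 73).
gcd(25, 73) = 1

Step 2: Check divisibility.
Does 1 divide 71? 71 = 1 x 71, so yes.

By the theorem on linear Diophantine equations, 25x + 73y = 71 has integer solutions if and only if gcd(25, 73) divides 71. Since 1 | 71, solutions exist.

Yes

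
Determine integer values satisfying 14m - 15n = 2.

Step 1: Check solvability.
gcd(14, 15) = 1
Since 1 divides 2, solutions exist.

Step 2: Apply extended Euclidean algorithm to find gcd.
We find integers such that 14*x0 + 15*y0 = 1

Step 3: Scale the particular solution.
Multiply by 2/1 = 2:
m = -2, n = -2

Step 4: Verify.
14*(-2) - 15*(-2) = 2 = 2 ✓

m = -2, n = -2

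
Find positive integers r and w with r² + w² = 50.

We need to find integers r, w > 0 such that r² + w² = 50.
Trying r = 1: w² = 50 - 1² = 50 - 1 = 49
w = 7
Check: 1² + 7² = 1 + 49 = 50 ✓

50 = 1² + 7²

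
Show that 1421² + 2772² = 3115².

Compute a² + b² = 1421² + 2772² = 2019241 + 7683984 = 9703225
Compute c² = 3115² = 9703225
Since 9703225 = 9703225, confirmed.

Yes, it is a Pythagorean triple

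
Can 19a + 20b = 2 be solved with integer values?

Step 1: Compute gcd(19, 20).
gcd(19, 20) = 1

Step 2: Check divisibility.
Does 1 divide 2? 2 = 1 x 2, so yes.

By the theorem on linear Diophantine equations, 19a + 20b = 2 has integer solutions if and only if gcd(19, 20) divides 2. Since 1 | 2, solutions exist.

Yes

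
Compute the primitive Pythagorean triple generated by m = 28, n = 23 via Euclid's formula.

a = m² - n² = 784 - 529 = 255
b = 2mn = 2·28·23 = 1288
c = m² + n² = 784 + 529 = 1313
Verify: 255² + 1288² = 65025 + 1658944 = 1723969 = 1313² ✓

(255, 1288, 1313)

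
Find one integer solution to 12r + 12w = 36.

Step 1: Check solvability.
gcd(12, 12) = 12
Since 12 divides 36, solutions exist.

Step 2: Apply extended Euclidean algorithm to find gcd.
We find integers such that 12*x0 + 12*y0 = 12

Step 3: Scale the particular solution.
Multiply by 36/12 = 3:
r = 0, w = 3

Step 4: Verify.
12*(0) + 12*(3) = 36 = 36 ✓

r = 0, w = 3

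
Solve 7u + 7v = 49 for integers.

Step 1: Check solvability.
gcd(7, 7) = 7
Since 7 divides 49, solutions exist.

Step 2: Apply extended Euclidean algorithm to find gcd.
We find integers such that 7*x0 + 7*y0 = 7

Step 3: Scale the particular solution.
Multiply by 49/7 = 7:
u = 0, v = 7

Step 4: Verify.
7*(0) + 7*(7) = 49 = 49 ✓

u = 0, v = 7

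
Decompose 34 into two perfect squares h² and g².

We need to find integers h, g > 0 such that h² + g² = 34.
Trying h = 3: g² = 34 - 3² = 34 - 9 = 25
g = 5
Check: 3² + 5² = 9 + 25 = 34 ✓

34 = 3² + 5²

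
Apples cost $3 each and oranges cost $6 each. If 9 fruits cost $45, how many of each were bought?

Let a = apples, o = oranges.
a + o = 9
3a + 6o = 45
Substitute o = 9 - a:
3a + 6(9 - a) = 45
(3 - 6)a = 45 - 54
-3a = -9
a = 3, o = 9 - 3 = 6

Apples: 3, Oranges: 6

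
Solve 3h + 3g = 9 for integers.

Step 1: Check solvability.
gcd(3, 3) = 3
Since 3 divides 9, solutions exist.

Step 2: Apply extended Euclidean algorithm to find gcd.
We find integers such that 3*x0 + 3*y0 = 3

Step 3: Scale the particular solution.
Multiply by 9/3 = 3:
h = 0, g = 3

Step 4: Verify.
3*(0) + 3*(3) = 9 = 9 ✓

h = 0, g = 3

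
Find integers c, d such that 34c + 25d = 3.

Step 1: Check solvability.
gcd(34, 25) = 1
Since 1 divides 3, solutions exist.

Step 2: Apply extended Euclidean algorithm to find gcd.
We find integers such that 34*x0 + 25*y0 = 1

Step 3: Scale the particular solution.
Multiply by 3/1 = 3:
c = -33, d = 45

Step 4: Verify.
34*(-33) + 25*(45) = 3 = 3 ✓

c = -33, d = 45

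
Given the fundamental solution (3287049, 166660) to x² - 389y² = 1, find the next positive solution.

Solutions to x² - Dy² = 1 are generated by powers of (x₀ + y₀√D).
The next solution satisfies x₁ + y₁√389 = (x₀ + y₀√389)², giving:
x₁ = x₀² + 389y₀² = 3287049² + 389·166660² = 10804691128401 + 10804691128400 = 21609382256801
y₁ = 2x₀y₀ = 2·3287049·166660 = 1095639172680

Verify: 21609382256801² - 389·1095639172680² = 466965401520545879910753601 - 466965401520545879910753600 = 1 ✓

x = 21609382256801, y = 1095639172680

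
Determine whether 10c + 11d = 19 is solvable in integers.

Step 1: Compute gcd(10, 11).
gcd(10, 11) = 1

Step 2: Check divisibility.
Does 1 divide 19? 19 = 1 x 19, so yes.

By the theorem on linear Diophantine equations, 10c + 11d = 19 has integer solutions if and only if gcd(10, 11) divides 19. Since 1 | 19, solutions exist.

Yes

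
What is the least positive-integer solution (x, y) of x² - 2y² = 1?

We seek the smallest positive integers (x, y) with x² - 2y² = 1, i.e., x² = 2y² + 1.
Try successive y values:
y = 1: x² = 2·1² + 1 = 3, not a perfect square
y = 2: x² = 2·2² + 1 = 9, x = 3 ✓

Verify: 3² - 2·2² = 9 - 8 = 1 ✓

x = 3, y = 2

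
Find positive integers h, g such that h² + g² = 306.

Search for h with 306 - h² a perfect square.
h = 9: 306 - 9² = 306 - 81 = 225 = 15² ✓
So h = 9, g = 15.

h = 9, g = 15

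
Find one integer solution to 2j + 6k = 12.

Step 1: Check solvability.
gcd(2, 6) = 2
Since 2 divides 12, solutions exist.

Step 2: Apply extended Euclidean algorithm to find gcd.
We find integers such that 2*x0 + 6*y0 = 2

Step 3: Scale the particular solution.
Multiply by 12/2 = 6:
j = 6, k = 0

Step 4: Verify.
2*(6) + 6*(0) = 12 = 12 ✓

j = 6, k = 0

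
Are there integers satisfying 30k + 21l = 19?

Step 1: Compute gcd(30, 21).
gcd(30, 21) = 3

Step 2: Check divisibility.
Does 3 divide 19? 19 = 3 x 6 + 1, so no.

By the theorem on linear Diophantine equations, 30k + 21l = 19 has integer solutions if and only if gcd(30, 21) divides 19. Since 3 does not divide 19, no solutions exist.

No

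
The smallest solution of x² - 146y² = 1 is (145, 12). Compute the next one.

Solutions to x² - Dy² = 1 are generated by powers of (x₀ + y₀√D).
The next solution satisfies x₁ + y₁√146 = (x₀ + y₀√146)², giving:
x₁ = x₀² + 146y₀² = 145² + 146·12² = 21025 + 21024 = 42049
y₁ = 2x₀y₀ = 2·145·12 = 3480

Verify: 42049² - 146·3480² = 1768118401 - 1768118400 = 1 ✓

x = 42049, y = 3480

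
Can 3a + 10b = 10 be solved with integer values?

Step 1: Compute gcd(3, 10).
gcd(3, 10) = 1

Step 2: Check divisibility.
Does 1 divide 10? 10 = 1 x 10, so yes.

By the theorem on linear Diophantine equations, 3a + 10b = 10 has integer solutions if and only if gcd(3, 10) divides 10. Since 1 | 10, solutions exist.

Yes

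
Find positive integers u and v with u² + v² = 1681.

We need to find integers u, v > 0 such that u² + v² = 1681.
Trying u = 9: v² = 1681 - 9² = 1681 - 81 = 1600
v = 40
Check: 9² + 40² = 81 + 1600 = 1681 ✓

1681 = 9² + 40²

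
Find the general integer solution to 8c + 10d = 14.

Step 1: Compute gcd(8, 10) = 2.
Since 2 divides 14, solutions exist.

Step 2: Find a particular solution using extended Euclidean algorithm.
We get c₀ = -7, d₀ = 7.
Check: 8*-7 + 10*7 = 14 = 14 ✓

Step 3: Write the general solution.
c = -7 + (10/2)t = -7 + 5t
d = 7 - (8/2)t = 7 - 4t
for any integer t.

c = -7 + 5t, d = 7 - 4t for integer t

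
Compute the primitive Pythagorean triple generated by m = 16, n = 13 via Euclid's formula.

a = m² - n² = 16² - 13² = 256 - 169 = 87
b = 2mn = 2·16·13 = 416
c = m² + n² = 256 + 169 = 425
Verify: 87² + 416² = 7569 + 173056 = 180625 = 425² ✓

(87, 416, 425)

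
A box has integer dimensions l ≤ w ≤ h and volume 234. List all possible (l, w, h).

Iterate l from 1 to ⌊234^(1/3)⌋. For each l dividing 234, iterate w ≥ l with w dividing 234/l, and set h = 234/(l·w).
Triples found (10): (1×1×234), (1×2×117), (1×3×78), (1×6×39), (1×9×26), (1×13×18), (2×3×39), (2×9×13), (3×3×26), (3×6×13)

(1×1×234), (1×2×117), (1×3×78), (1×6×39), (1×9×26), (1×13×18), (2×3×39), (2×9×13), (3×3×26), (3×6×13)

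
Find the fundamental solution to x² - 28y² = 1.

We seek the smallest positive integers (x, y) with x² - 28y² = 1, i.e., x² = 28y² + 1.
Try successive y values:
y = 1: x² = 28·1² + 1 = 29, not a perfect square
y = 2: x² = 28·2² + 1 = 113, not a perfect square
y = 3: x² = 28·3² + 1 = 253, not a perfect square
... continuing the search (or via continued fractions) ...
y = 24: x² = 28·24² + 1 = 16129, x = 127 ✓

Verify: 127² - 28·24² = 16129 - 16128 = 1 ✓

x = 127, y = 24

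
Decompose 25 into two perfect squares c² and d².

We need to find integers c, d > 0 such that c² + d² = 25.
Trying c = 3: d² = 25 - 3² = 25 - 9 = 16
d = 4
Check: 3² + 4² = 9 + 16 = 25 ✓

25 = 3² + 4²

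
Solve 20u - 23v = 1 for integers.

Step 1: Check solvability.
gcd(20, 23) = 1
Since 1 divides 1, solutions exist.

Step 2: Apply extended Euclidean algorithm to find gcd.
We find integers such that 20*x0 + 23*y0 = 1

Step 3: Scale the particular solution.
Multiply by 1/1 = 1:
u = -8, v = -7

Step 4: Verify.
20*(-8) - 23*(-7) = 1 = 1 ✓

u = -8, v = -7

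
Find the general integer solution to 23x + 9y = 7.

Step 1: Compute gcd(23, 9) = 1.
Since 1 divides 7, solutions exist.

Step 2: Find a particular solution using extended Euclidean algorithm.
We get x₀ = 14, y₀ = -35.
Check: 23*14 + 9*-35 = 7 = 7 ✓

Step 3: Write the general solution.
x = 14 + (9/1)t = 14 + 9t
y = -35 - (23/1)t = -35 - 23t
for any integer t.

x = 14 + 9t, y = -35 - 23t for integer t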